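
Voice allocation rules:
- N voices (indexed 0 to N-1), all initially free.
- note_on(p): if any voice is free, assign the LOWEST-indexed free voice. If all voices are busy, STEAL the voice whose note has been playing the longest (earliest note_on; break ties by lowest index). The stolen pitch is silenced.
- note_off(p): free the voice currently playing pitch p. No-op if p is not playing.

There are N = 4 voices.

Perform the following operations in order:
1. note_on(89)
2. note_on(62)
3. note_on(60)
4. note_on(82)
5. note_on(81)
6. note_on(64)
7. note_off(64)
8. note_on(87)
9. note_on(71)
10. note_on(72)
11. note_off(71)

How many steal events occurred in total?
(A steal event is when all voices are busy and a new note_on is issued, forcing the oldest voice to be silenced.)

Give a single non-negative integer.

Answer: 4

Derivation:
Op 1: note_on(89): voice 0 is free -> assigned | voices=[89 - - -]
Op 2: note_on(62): voice 1 is free -> assigned | voices=[89 62 - -]
Op 3: note_on(60): voice 2 is free -> assigned | voices=[89 62 60 -]
Op 4: note_on(82): voice 3 is free -> assigned | voices=[89 62 60 82]
Op 5: note_on(81): all voices busy, STEAL voice 0 (pitch 89, oldest) -> assign | voices=[81 62 60 82]
Op 6: note_on(64): all voices busy, STEAL voice 1 (pitch 62, oldest) -> assign | voices=[81 64 60 82]
Op 7: note_off(64): free voice 1 | voices=[81 - 60 82]
Op 8: note_on(87): voice 1 is free -> assigned | voices=[81 87 60 82]
Op 9: note_on(71): all voices busy, STEAL voice 2 (pitch 60, oldest) -> assign | voices=[81 87 71 82]
Op 10: note_on(72): all voices busy, STEAL voice 3 (pitch 82, oldest) -> assign | voices=[81 87 71 72]
Op 11: note_off(71): free voice 2 | voices=[81 87 - 72]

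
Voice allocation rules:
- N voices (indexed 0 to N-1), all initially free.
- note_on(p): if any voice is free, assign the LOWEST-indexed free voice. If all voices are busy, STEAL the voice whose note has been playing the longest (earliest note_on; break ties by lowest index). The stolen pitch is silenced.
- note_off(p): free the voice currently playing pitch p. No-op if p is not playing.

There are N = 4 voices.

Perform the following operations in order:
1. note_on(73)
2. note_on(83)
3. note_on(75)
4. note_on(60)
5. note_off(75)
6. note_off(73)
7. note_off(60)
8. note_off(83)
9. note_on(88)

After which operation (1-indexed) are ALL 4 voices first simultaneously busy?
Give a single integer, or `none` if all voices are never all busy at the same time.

Op 1: note_on(73): voice 0 is free -> assigned | voices=[73 - - -]
Op 2: note_on(83): voice 1 is free -> assigned | voices=[73 83 - -]
Op 3: note_on(75): voice 2 is free -> assigned | voices=[73 83 75 -]
Op 4: note_on(60): voice 3 is free -> assigned | voices=[73 83 75 60]
Op 5: note_off(75): free voice 2 | voices=[73 83 - 60]
Op 6: note_off(73): free voice 0 | voices=[- 83 - 60]
Op 7: note_off(60): free voice 3 | voices=[- 83 - -]
Op 8: note_off(83): free voice 1 | voices=[- - - -]
Op 9: note_on(88): voice 0 is free -> assigned | voices=[88 - - -]

Answer: 4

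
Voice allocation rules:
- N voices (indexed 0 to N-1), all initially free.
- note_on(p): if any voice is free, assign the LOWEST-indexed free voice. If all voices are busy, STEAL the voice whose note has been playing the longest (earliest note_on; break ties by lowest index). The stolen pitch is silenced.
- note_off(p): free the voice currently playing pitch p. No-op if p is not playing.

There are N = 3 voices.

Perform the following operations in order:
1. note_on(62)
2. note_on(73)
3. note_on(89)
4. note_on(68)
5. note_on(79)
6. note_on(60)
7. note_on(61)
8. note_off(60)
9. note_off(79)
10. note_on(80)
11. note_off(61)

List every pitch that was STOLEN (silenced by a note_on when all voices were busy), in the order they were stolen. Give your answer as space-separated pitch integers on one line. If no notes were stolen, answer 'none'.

Answer: 62 73 89 68

Derivation:
Op 1: note_on(62): voice 0 is free -> assigned | voices=[62 - -]
Op 2: note_on(73): voice 1 is free -> assigned | voices=[62 73 -]
Op 3: note_on(89): voice 2 is free -> assigned | voices=[62 73 89]
Op 4: note_on(68): all voices busy, STEAL voice 0 (pitch 62, oldest) -> assign | voices=[68 73 89]
Op 5: note_on(79): all voices busy, STEAL voice 1 (pitch 73, oldest) -> assign | voices=[68 79 89]
Op 6: note_on(60): all voices busy, STEAL voice 2 (pitch 89, oldest) -> assign | voices=[68 79 60]
Op 7: note_on(61): all voices busy, STEAL voice 0 (pitch 68, oldest) -> assign | voices=[61 79 60]
Op 8: note_off(60): free voice 2 | voices=[61 79 -]
Op 9: note_off(79): free voice 1 | voices=[61 - -]
Op 10: note_on(80): voice 1 is free -> assigned | voices=[61 80 -]
Op 11: note_off(61): free voice 0 | voices=[- 80 -]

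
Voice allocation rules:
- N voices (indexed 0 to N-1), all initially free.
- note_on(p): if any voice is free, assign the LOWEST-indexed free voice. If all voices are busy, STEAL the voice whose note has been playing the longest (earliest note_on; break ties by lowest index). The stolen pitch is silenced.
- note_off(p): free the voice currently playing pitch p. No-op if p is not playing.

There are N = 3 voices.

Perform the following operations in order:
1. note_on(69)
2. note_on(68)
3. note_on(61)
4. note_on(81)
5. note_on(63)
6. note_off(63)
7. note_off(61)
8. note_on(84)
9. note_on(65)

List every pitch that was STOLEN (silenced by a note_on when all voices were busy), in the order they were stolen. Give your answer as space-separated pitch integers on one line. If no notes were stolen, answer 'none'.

Answer: 69 68

Derivation:
Op 1: note_on(69): voice 0 is free -> assigned | voices=[69 - -]
Op 2: note_on(68): voice 1 is free -> assigned | voices=[69 68 -]
Op 3: note_on(61): voice 2 is free -> assigned | voices=[69 68 61]
Op 4: note_on(81): all voices busy, STEAL voice 0 (pitch 69, oldest) -> assign | voices=[81 68 61]
Op 5: note_on(63): all voices busy, STEAL voice 1 (pitch 68, oldest) -> assign | voices=[81 63 61]
Op 6: note_off(63): free voice 1 | voices=[81 - 61]
Op 7: note_off(61): free voice 2 | voices=[81 - -]
Op 8: note_on(84): voice 1 is free -> assigned | voices=[81 84 -]
Op 9: note_on(65): voice 2 is free -> assigned | voices=[81 84 65]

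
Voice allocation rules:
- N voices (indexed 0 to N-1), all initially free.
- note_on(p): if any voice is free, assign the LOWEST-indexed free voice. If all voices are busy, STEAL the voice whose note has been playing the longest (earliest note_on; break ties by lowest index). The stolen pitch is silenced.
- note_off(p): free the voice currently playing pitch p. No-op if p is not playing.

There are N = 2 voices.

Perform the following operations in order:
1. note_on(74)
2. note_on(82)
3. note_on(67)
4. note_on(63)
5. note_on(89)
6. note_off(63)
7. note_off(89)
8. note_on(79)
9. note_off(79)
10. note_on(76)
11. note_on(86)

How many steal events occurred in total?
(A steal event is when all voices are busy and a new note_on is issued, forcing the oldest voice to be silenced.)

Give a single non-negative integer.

Answer: 3

Derivation:
Op 1: note_on(74): voice 0 is free -> assigned | voices=[74 -]
Op 2: note_on(82): voice 1 is free -> assigned | voices=[74 82]
Op 3: note_on(67): all voices busy, STEAL voice 0 (pitch 74, oldest) -> assign | voices=[67 82]
Op 4: note_on(63): all voices busy, STEAL voice 1 (pitch 82, oldest) -> assign | voices=[67 63]
Op 5: note_on(89): all voices busy, STEAL voice 0 (pitch 67, oldest) -> assign | voices=[89 63]
Op 6: note_off(63): free voice 1 | voices=[89 -]
Op 7: note_off(89): free voice 0 | voices=[- -]
Op 8: note_on(79): voice 0 is free -> assigned | voices=[79 -]
Op 9: note_off(79): free voice 0 | voices=[- -]
Op 10: note_on(76): voice 0 is free -> assigned | voices=[76 -]
Op 11: note_on(86): voice 1 is free -> assigned | voices=[76 86]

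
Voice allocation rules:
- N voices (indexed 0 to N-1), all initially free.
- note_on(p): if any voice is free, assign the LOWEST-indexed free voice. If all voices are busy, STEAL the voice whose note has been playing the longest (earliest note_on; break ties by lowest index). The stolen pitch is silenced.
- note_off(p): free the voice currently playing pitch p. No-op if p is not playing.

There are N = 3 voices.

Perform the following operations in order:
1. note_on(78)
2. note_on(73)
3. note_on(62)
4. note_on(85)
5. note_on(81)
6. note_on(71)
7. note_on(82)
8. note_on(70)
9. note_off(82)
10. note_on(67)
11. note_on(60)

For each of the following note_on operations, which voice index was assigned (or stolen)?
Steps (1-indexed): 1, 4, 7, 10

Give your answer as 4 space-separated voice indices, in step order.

Answer: 0 0 0 0

Derivation:
Op 1: note_on(78): voice 0 is free -> assigned | voices=[78 - -]
Op 2: note_on(73): voice 1 is free -> assigned | voices=[78 73 -]
Op 3: note_on(62): voice 2 is free -> assigned | voices=[78 73 62]
Op 4: note_on(85): all voices busy, STEAL voice 0 (pitch 78, oldest) -> assign | voices=[85 73 62]
Op 5: note_on(81): all voices busy, STEAL voice 1 (pitch 73, oldest) -> assign | voices=[85 81 62]
Op 6: note_on(71): all voices busy, STEAL voice 2 (pitch 62, oldest) -> assign | voices=[85 81 71]
Op 7: note_on(82): all voices busy, STEAL voice 0 (pitch 85, oldest) -> assign | voices=[82 81 71]
Op 8: note_on(70): all voices busy, STEAL voice 1 (pitch 81, oldest) -> assign | voices=[82 70 71]
Op 9: note_off(82): free voice 0 | voices=[- 70 71]
Op 10: note_on(67): voice 0 is free -> assigned | voices=[67 70 71]
Op 11: note_on(60): all voices busy, STEAL voice 2 (pitch 71, oldest) -> assign | voices=[67 70 60]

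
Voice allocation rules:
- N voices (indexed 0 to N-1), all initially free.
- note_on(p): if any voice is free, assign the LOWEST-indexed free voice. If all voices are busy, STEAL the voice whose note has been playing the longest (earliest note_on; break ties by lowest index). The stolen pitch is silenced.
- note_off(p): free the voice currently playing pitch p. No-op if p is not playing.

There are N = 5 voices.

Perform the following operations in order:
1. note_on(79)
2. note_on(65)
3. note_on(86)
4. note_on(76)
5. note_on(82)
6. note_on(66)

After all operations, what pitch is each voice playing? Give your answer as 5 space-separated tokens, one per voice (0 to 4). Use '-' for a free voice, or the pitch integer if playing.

Op 1: note_on(79): voice 0 is free -> assigned | voices=[79 - - - -]
Op 2: note_on(65): voice 1 is free -> assigned | voices=[79 65 - - -]
Op 3: note_on(86): voice 2 is free -> assigned | voices=[79 65 86 - -]
Op 4: note_on(76): voice 3 is free -> assigned | voices=[79 65 86 76 -]
Op 5: note_on(82): voice 4 is free -> assigned | voices=[79 65 86 76 82]
Op 6: note_on(66): all voices busy, STEAL voice 0 (pitch 79, oldest) -> assign | voices=[66 65 86 76 82]

Answer: 66 65 86 76 82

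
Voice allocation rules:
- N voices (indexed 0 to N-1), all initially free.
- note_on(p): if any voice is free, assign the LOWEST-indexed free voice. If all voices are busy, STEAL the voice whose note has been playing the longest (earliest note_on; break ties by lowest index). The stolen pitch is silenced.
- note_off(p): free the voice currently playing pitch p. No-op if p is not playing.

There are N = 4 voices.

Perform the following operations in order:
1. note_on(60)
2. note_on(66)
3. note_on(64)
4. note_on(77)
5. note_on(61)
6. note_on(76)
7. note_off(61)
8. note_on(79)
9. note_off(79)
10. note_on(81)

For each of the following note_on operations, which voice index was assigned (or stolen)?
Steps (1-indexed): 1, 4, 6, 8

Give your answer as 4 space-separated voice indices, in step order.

Op 1: note_on(60): voice 0 is free -> assigned | voices=[60 - - -]
Op 2: note_on(66): voice 1 is free -> assigned | voices=[60 66 - -]
Op 3: note_on(64): voice 2 is free -> assigned | voices=[60 66 64 -]
Op 4: note_on(77): voice 3 is free -> assigned | voices=[60 66 64 77]
Op 5: note_on(61): all voices busy, STEAL voice 0 (pitch 60, oldest) -> assign | voices=[61 66 64 77]
Op 6: note_on(76): all voices busy, STEAL voice 1 (pitch 66, oldest) -> assign | voices=[61 76 64 77]
Op 7: note_off(61): free voice 0 | voices=[- 76 64 77]
Op 8: note_on(79): voice 0 is free -> assigned | voices=[79 76 64 77]
Op 9: note_off(79): free voice 0 | voices=[- 76 64 77]
Op 10: note_on(81): voice 0 is free -> assigned | voices=[81 76 64 77]

Answer: 0 3 1 0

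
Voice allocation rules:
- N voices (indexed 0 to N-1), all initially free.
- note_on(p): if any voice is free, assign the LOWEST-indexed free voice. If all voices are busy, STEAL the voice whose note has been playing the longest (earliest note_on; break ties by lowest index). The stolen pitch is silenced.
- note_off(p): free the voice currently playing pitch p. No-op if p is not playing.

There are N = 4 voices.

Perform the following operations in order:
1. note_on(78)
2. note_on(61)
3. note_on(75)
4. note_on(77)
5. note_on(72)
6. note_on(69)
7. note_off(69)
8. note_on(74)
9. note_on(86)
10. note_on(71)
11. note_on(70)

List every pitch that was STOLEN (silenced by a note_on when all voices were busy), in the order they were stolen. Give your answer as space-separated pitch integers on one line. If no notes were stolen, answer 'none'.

Op 1: note_on(78): voice 0 is free -> assigned | voices=[78 - - -]
Op 2: note_on(61): voice 1 is free -> assigned | voices=[78 61 - -]
Op 3: note_on(75): voice 2 is free -> assigned | voices=[78 61 75 -]
Op 4: note_on(77): voice 3 is free -> assigned | voices=[78 61 75 77]
Op 5: note_on(72): all voices busy, STEAL voice 0 (pitch 78, oldest) -> assign | voices=[72 61 75 77]
Op 6: note_on(69): all voices busy, STEAL voice 1 (pitch 61, oldest) -> assign | voices=[72 69 75 77]
Op 7: note_off(69): free voice 1 | voices=[72 - 75 77]
Op 8: note_on(74): voice 1 is free -> assigned | voices=[72 74 75 77]
Op 9: note_on(86): all voices busy, STEAL voice 2 (pitch 75, oldest) -> assign | voices=[72 74 86 77]
Op 10: note_on(71): all voices busy, STEAL voice 3 (pitch 77, oldest) -> assign | voices=[72 74 86 71]
Op 11: note_on(70): all voices busy, STEAL voice 0 (pitch 72, oldest) -> assign | voices=[70 74 86 71]

Answer: 78 61 75 77 72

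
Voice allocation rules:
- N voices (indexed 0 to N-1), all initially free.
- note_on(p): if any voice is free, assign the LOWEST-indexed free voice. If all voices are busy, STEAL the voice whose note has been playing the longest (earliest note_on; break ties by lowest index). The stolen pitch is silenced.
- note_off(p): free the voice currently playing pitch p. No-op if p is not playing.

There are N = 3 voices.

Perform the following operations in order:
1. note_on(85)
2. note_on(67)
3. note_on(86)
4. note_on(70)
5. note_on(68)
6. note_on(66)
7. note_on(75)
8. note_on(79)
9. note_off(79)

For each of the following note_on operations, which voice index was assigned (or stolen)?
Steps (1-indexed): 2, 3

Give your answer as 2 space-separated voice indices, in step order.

Op 1: note_on(85): voice 0 is free -> assigned | voices=[85 - -]
Op 2: note_on(67): voice 1 is free -> assigned | voices=[85 67 -]
Op 3: note_on(86): voice 2 is free -> assigned | voices=[85 67 86]
Op 4: note_on(70): all voices busy, STEAL voice 0 (pitch 85, oldest) -> assign | voices=[70 67 86]
Op 5: note_on(68): all voices busy, STEAL voice 1 (pitch 67, oldest) -> assign | voices=[70 68 86]
Op 6: note_on(66): all voices busy, STEAL voice 2 (pitch 86, oldest) -> assign | voices=[70 68 66]
Op 7: note_on(75): all voices busy, STEAL voice 0 (pitch 70, oldest) -> assign | voices=[75 68 66]
Op 8: note_on(79): all voices busy, STEAL voice 1 (pitch 68, oldest) -> assign | voices=[75 79 66]
Op 9: note_off(79): free voice 1 | voices=[75 - 66]

Answer: 1 2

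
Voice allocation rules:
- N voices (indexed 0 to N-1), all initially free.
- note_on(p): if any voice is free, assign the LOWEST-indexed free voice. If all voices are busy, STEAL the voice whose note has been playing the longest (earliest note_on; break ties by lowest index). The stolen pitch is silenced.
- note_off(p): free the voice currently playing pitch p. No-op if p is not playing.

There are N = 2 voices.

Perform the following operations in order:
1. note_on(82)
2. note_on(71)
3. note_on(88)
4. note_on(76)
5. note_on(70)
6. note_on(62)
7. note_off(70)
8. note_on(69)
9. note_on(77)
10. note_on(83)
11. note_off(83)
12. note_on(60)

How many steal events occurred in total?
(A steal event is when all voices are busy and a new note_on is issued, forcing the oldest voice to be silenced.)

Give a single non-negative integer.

Answer: 6

Derivation:
Op 1: note_on(82): voice 0 is free -> assigned | voices=[82 -]
Op 2: note_on(71): voice 1 is free -> assigned | voices=[82 71]
Op 3: note_on(88): all voices busy, STEAL voice 0 (pitch 82, oldest) -> assign | voices=[88 71]
Op 4: note_on(76): all voices busy, STEAL voice 1 (pitch 71, oldest) -> assign | voices=[88 76]
Op 5: note_on(70): all voices busy, STEAL voice 0 (pitch 88, oldest) -> assign | voices=[70 76]
Op 6: note_on(62): all voices busy, STEAL voice 1 (pitch 76, oldest) -> assign | voices=[70 62]
Op 7: note_off(70): free voice 0 | voices=[- 62]
Op 8: note_on(69): voice 0 is free -> assigned | voices=[69 62]
Op 9: note_on(77): all voices busy, STEAL voice 1 (pitch 62, oldest) -> assign | voices=[69 77]
Op 10: note_on(83): all voices busy, STEAL voice 0 (pitch 69, oldest) -> assign | voices=[83 77]
Op 11: note_off(83): free voice 0 | voices=[- 77]
Op 12: note_on(60): voice 0 is free -> assigned | voices=[60 77]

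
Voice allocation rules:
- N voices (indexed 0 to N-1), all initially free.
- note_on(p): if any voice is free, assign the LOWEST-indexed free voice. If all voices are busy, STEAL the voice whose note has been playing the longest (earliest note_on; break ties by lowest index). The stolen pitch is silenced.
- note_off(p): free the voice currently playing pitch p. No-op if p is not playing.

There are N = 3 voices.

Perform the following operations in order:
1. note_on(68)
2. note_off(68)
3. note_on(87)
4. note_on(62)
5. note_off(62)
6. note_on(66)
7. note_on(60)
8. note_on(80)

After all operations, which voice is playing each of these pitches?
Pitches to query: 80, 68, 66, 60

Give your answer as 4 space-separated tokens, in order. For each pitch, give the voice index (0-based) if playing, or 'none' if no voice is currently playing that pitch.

Op 1: note_on(68): voice 0 is free -> assigned | voices=[68 - -]
Op 2: note_off(68): free voice 0 | voices=[- - -]
Op 3: note_on(87): voice 0 is free -> assigned | voices=[87 - -]
Op 4: note_on(62): voice 1 is free -> assigned | voices=[87 62 -]
Op 5: note_off(62): free voice 1 | voices=[87 - -]
Op 6: note_on(66): voice 1 is free -> assigned | voices=[87 66 -]
Op 7: note_on(60): voice 2 is free -> assigned | voices=[87 66 60]
Op 8: note_on(80): all voices busy, STEAL voice 0 (pitch 87, oldest) -> assign | voices=[80 66 60]

Answer: 0 none 1 2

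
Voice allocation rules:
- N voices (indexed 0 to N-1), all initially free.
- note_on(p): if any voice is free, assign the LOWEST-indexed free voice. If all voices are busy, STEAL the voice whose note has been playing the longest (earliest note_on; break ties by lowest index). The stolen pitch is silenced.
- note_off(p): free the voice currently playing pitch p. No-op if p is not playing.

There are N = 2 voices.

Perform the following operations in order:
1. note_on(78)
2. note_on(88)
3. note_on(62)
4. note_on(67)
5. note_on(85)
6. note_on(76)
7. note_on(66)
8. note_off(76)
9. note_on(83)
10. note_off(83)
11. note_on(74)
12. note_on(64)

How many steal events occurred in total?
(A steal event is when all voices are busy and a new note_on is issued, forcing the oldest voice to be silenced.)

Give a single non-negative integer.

Answer: 6

Derivation:
Op 1: note_on(78): voice 0 is free -> assigned | voices=[78 -]
Op 2: note_on(88): voice 1 is free -> assigned | voices=[78 88]
Op 3: note_on(62): all voices busy, STEAL voice 0 (pitch 78, oldest) -> assign | voices=[62 88]
Op 4: note_on(67): all voices busy, STEAL voice 1 (pitch 88, oldest) -> assign | voices=[62 67]
Op 5: note_on(85): all voices busy, STEAL voice 0 (pitch 62, oldest) -> assign | voices=[85 67]
Op 6: note_on(76): all voices busy, STEAL voice 1 (pitch 67, oldest) -> assign | voices=[85 76]
Op 7: note_on(66): all voices busy, STEAL voice 0 (pitch 85, oldest) -> assign | voices=[66 76]
Op 8: note_off(76): free voice 1 | voices=[66 -]
Op 9: note_on(83): voice 1 is free -> assigned | voices=[66 83]
Op 10: note_off(83): free voice 1 | voices=[66 -]
Op 11: note_on(74): voice 1 is free -> assigned | voices=[66 74]
Op 12: note_on(64): all voices busy, STEAL voice 0 (pitch 66, oldest) -> assign | voices=[64 74]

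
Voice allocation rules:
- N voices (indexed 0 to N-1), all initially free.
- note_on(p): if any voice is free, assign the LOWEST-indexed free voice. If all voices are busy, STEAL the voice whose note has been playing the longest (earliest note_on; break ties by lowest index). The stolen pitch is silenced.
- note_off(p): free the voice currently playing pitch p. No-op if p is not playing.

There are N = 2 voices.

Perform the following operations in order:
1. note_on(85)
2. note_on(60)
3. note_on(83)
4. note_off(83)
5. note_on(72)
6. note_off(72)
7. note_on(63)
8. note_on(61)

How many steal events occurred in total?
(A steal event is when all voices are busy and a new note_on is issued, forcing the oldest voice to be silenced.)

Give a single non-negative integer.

Answer: 2

Derivation:
Op 1: note_on(85): voice 0 is free -> assigned | voices=[85 -]
Op 2: note_on(60): voice 1 is free -> assigned | voices=[85 60]
Op 3: note_on(83): all voices busy, STEAL voice 0 (pitch 85, oldest) -> assign | voices=[83 60]
Op 4: note_off(83): free voice 0 | voices=[- 60]
Op 5: note_on(72): voice 0 is free -> assigned | voices=[72 60]
Op 6: note_off(72): free voice 0 | voices=[- 60]
Op 7: note_on(63): voice 0 is free -> assigned | voices=[63 60]
Op 8: note_on(61): all voices busy, STEAL voice 1 (pitch 60, oldest) -> assign | voices=[63 61]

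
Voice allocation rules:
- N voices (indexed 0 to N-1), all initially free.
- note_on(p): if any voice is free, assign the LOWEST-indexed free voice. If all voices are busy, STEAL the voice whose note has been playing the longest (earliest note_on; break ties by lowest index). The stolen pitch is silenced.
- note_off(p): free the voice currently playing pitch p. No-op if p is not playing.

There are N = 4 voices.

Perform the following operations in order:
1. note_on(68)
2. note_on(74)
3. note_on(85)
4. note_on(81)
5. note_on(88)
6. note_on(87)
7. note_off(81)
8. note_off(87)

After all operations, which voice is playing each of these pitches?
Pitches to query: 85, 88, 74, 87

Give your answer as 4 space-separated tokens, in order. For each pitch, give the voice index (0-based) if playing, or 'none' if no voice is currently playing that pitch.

Answer: 2 0 none none

Derivation:
Op 1: note_on(68): voice 0 is free -> assigned | voices=[68 - - -]
Op 2: note_on(74): voice 1 is free -> assigned | voices=[68 74 - -]
Op 3: note_on(85): voice 2 is free -> assigned | voices=[68 74 85 -]
Op 4: note_on(81): voice 3 is free -> assigned | voices=[68 74 85 81]
Op 5: note_on(88): all voices busy, STEAL voice 0 (pitch 68, oldest) -> assign | voices=[88 74 85 81]
Op 6: note_on(87): all voices busy, STEAL voice 1 (pitch 74, oldest) -> assign | voices=[88 87 85 81]
Op 7: note_off(81): free voice 3 | voices=[88 87 85 -]
Op 8: note_off(87): free voice 1 | voices=[88 - 85 -]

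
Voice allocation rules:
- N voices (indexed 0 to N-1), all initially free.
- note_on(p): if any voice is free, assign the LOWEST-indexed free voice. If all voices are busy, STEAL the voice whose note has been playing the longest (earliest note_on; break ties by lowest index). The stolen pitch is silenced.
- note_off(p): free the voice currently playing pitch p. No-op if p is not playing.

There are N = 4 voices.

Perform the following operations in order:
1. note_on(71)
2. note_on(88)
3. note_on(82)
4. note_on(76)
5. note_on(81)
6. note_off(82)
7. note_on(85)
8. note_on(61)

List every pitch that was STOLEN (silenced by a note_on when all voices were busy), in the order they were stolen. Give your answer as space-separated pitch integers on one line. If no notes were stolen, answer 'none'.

Answer: 71 88

Derivation:
Op 1: note_on(71): voice 0 is free -> assigned | voices=[71 - - -]
Op 2: note_on(88): voice 1 is free -> assigned | voices=[71 88 - -]
Op 3: note_on(82): voice 2 is free -> assigned | voices=[71 88 82 -]
Op 4: note_on(76): voice 3 is free -> assigned | voices=[71 88 82 76]
Op 5: note_on(81): all voices busy, STEAL voice 0 (pitch 71, oldest) -> assign | voices=[81 88 82 76]
Op 6: note_off(82): free voice 2 | voices=[81 88 - 76]
Op 7: note_on(85): voice 2 is free -> assigned | voices=[81 88 85 76]
Op 8: note_on(61): all voices busy, STEAL voice 1 (pitch 88, oldest) -> assign | voices=[81 61 85 76]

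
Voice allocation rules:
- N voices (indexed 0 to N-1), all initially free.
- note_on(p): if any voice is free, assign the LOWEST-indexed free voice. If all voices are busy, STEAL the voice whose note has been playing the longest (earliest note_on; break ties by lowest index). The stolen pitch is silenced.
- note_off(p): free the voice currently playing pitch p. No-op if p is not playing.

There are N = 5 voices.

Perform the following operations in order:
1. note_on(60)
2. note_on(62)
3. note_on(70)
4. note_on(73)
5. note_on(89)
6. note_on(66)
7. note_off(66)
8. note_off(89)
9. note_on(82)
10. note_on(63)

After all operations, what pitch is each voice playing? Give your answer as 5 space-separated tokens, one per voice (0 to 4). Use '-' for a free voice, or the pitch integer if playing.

Answer: 82 62 70 73 63

Derivation:
Op 1: note_on(60): voice 0 is free -> assigned | voices=[60 - - - -]
Op 2: note_on(62): voice 1 is free -> assigned | voices=[60 62 - - -]
Op 3: note_on(70): voice 2 is free -> assigned | voices=[60 62 70 - -]
Op 4: note_on(73): voice 3 is free -> assigned | voices=[60 62 70 73 -]
Op 5: note_on(89): voice 4 is free -> assigned | voices=[60 62 70 73 89]
Op 6: note_on(66): all voices busy, STEAL voice 0 (pitch 60, oldest) -> assign | voices=[66 62 70 73 89]
Op 7: note_off(66): free voice 0 | voices=[- 62 70 73 89]
Op 8: note_off(89): free voice 4 | voices=[- 62 70 73 -]
Op 9: note_on(82): voice 0 is free -> assigned | voices=[82 62 70 73 -]
Op 10: note_on(63): voice 4 is free -> assigned | voices=[82 62 70 73 63]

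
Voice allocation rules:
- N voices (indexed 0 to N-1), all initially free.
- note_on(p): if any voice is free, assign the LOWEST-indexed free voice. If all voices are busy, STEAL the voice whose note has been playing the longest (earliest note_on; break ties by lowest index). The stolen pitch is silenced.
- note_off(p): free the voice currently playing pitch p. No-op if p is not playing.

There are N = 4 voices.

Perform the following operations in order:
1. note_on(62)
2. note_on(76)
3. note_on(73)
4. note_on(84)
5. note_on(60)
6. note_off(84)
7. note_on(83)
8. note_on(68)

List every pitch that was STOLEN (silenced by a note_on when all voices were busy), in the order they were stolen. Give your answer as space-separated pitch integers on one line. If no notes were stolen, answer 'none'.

Answer: 62 76

Derivation:
Op 1: note_on(62): voice 0 is free -> assigned | voices=[62 - - -]
Op 2: note_on(76): voice 1 is free -> assigned | voices=[62 76 - -]
Op 3: note_on(73): voice 2 is free -> assigned | voices=[62 76 73 -]
Op 4: note_on(84): voice 3 is free -> assigned | voices=[62 76 73 84]
Op 5: note_on(60): all voices busy, STEAL voice 0 (pitch 62, oldest) -> assign | voices=[60 76 73 84]
Op 6: note_off(84): free voice 3 | voices=[60 76 73 -]
Op 7: note_on(83): voice 3 is free -> assigned | voices=[60 76 73 83]
Op 8: note_on(68): all voices busy, STEAL voice 1 (pitch 76, oldest) -> assign | voices=[60 68 73 83]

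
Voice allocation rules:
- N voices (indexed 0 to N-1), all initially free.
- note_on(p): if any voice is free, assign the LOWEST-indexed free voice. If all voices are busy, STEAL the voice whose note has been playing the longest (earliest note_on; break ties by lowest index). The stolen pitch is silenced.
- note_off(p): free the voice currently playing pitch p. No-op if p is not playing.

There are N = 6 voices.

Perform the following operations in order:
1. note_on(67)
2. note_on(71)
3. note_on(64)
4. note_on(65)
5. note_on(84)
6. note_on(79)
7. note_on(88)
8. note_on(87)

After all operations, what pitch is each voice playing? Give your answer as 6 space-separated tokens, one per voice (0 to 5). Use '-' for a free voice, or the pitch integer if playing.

Answer: 88 87 64 65 84 79

Derivation:
Op 1: note_on(67): voice 0 is free -> assigned | voices=[67 - - - - -]
Op 2: note_on(71): voice 1 is free -> assigned | voices=[67 71 - - - -]
Op 3: note_on(64): voice 2 is free -> assigned | voices=[67 71 64 - - -]
Op 4: note_on(65): voice 3 is free -> assigned | voices=[67 71 64 65 - -]
Op 5: note_on(84): voice 4 is free -> assigned | voices=[67 71 64 65 84 -]
Op 6: note_on(79): voice 5 is free -> assigned | voices=[67 71 64 65 84 79]
Op 7: note_on(88): all voices busy, STEAL voice 0 (pitch 67, oldest) -> assign | voices=[88 71 64 65 84 79]
Op 8: note_on(87): all voices busy, STEAL voice 1 (pitch 71, oldest) -> assign | voices=[88 87 64 65 84 79]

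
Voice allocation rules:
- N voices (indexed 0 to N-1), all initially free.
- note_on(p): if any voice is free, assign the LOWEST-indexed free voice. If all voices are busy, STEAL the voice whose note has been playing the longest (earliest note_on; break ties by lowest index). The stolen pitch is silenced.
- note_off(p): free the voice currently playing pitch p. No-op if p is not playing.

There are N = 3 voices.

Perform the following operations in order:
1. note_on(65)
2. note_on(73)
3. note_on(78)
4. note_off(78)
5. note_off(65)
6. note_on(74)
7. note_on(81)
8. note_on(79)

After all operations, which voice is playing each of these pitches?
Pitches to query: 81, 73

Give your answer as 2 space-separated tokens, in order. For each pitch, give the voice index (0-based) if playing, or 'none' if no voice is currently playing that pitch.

Op 1: note_on(65): voice 0 is free -> assigned | voices=[65 - -]
Op 2: note_on(73): voice 1 is free -> assigned | voices=[65 73 -]
Op 3: note_on(78): voice 2 is free -> assigned | voices=[65 73 78]
Op 4: note_off(78): free voice 2 | voices=[65 73 -]
Op 5: note_off(65): free voice 0 | voices=[- 73 -]
Op 6: note_on(74): voice 0 is free -> assigned | voices=[74 73 -]
Op 7: note_on(81): voice 2 is free -> assigned | voices=[74 73 81]
Op 8: note_on(79): all voices busy, STEAL voice 1 (pitch 73, oldest) -> assign | voices=[74 79 81]

Answer: 2 none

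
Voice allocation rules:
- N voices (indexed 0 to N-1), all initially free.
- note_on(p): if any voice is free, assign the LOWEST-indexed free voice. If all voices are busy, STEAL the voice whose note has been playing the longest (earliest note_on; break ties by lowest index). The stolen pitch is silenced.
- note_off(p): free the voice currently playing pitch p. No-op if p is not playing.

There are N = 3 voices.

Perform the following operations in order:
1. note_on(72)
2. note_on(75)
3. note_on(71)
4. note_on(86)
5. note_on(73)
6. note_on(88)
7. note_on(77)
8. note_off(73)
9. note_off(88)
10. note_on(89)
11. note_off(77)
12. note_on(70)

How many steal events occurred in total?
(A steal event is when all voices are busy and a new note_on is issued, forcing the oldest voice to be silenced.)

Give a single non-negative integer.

Op 1: note_on(72): voice 0 is free -> assigned | voices=[72 - -]
Op 2: note_on(75): voice 1 is free -> assigned | voices=[72 75 -]
Op 3: note_on(71): voice 2 is free -> assigned | voices=[72 75 71]
Op 4: note_on(86): all voices busy, STEAL voice 0 (pitch 72, oldest) -> assign | voices=[86 75 71]
Op 5: note_on(73): all voices busy, STEAL voice 1 (pitch 75, oldest) -> assign | voices=[86 73 71]
Op 6: note_on(88): all voices busy, STEAL voice 2 (pitch 71, oldest) -> assign | voices=[86 73 88]
Op 7: note_on(77): all voices busy, STEAL voice 0 (pitch 86, oldest) -> assign | voices=[77 73 88]
Op 8: note_off(73): free voice 1 | voices=[77 - 88]
Op 9: note_off(88): free voice 2 | voices=[77 - -]
Op 10: note_on(89): voice 1 is free -> assigned | voices=[77 89 -]
Op 11: note_off(77): free voice 0 | voices=[- 89 -]
Op 12: note_on(70): voice 0 is free -> assigned | voices=[70 89 -]

Answer: 4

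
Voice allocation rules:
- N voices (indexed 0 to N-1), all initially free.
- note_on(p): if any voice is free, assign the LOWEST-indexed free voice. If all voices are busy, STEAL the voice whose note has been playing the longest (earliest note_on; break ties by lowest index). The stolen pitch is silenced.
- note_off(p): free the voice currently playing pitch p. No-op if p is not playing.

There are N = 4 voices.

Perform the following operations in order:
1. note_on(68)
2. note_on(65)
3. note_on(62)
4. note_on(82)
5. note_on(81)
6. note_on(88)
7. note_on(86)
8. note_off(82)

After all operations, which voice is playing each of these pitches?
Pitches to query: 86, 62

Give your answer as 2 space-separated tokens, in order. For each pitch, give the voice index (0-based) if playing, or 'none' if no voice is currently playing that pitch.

Answer: 2 none

Derivation:
Op 1: note_on(68): voice 0 is free -> assigned | voices=[68 - - -]
Op 2: note_on(65): voice 1 is free -> assigned | voices=[68 65 - -]
Op 3: note_on(62): voice 2 is free -> assigned | voices=[68 65 62 -]
Op 4: note_on(82): voice 3 is free -> assigned | voices=[68 65 62 82]
Op 5: note_on(81): all voices busy, STEAL voice 0 (pitch 68, oldest) -> assign | voices=[81 65 62 82]
Op 6: note_on(88): all voices busy, STEAL voice 1 (pitch 65, oldest) -> assign | voices=[81 88 62 82]
Op 7: note_on(86): all voices busy, STEAL voice 2 (pitch 62, oldest) -> assign | voices=[81 88 86 82]
Op 8: note_off(82): free voice 3 | voices=[81 88 86 -]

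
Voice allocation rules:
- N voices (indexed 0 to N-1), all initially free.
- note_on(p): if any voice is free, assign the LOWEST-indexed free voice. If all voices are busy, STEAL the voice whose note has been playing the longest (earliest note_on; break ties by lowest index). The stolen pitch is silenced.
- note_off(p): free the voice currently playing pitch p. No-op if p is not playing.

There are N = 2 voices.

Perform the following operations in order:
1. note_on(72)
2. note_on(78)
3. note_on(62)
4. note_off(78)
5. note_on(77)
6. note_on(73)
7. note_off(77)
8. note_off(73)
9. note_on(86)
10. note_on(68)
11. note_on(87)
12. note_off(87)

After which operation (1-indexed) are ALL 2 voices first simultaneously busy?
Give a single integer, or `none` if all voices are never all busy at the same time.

Answer: 2

Derivation:
Op 1: note_on(72): voice 0 is free -> assigned | voices=[72 -]
Op 2: note_on(78): voice 1 is free -> assigned | voices=[72 78]
Op 3: note_on(62): all voices busy, STEAL voice 0 (pitch 72, oldest) -> assign | voices=[62 78]
Op 4: note_off(78): free voice 1 | voices=[62 -]
Op 5: note_on(77): voice 1 is free -> assigned | voices=[62 77]
Op 6: note_on(73): all voices busy, STEAL voice 0 (pitch 62, oldest) -> assign | voices=[73 77]
Op 7: note_off(77): free voice 1 | voices=[73 -]
Op 8: note_off(73): free voice 0 | voices=[- -]
Op 9: note_on(86): voice 0 is free -> assigned | voices=[86 -]
Op 10: note_on(68): voice 1 is free -> assigned | voices=[86 68]
Op 11: note_on(87): all voices busy, STEAL voice 0 (pitch 86, oldest) -> assign | voices=[87 68]
Op 12: note_off(87): free voice 0 | voices=[- 68]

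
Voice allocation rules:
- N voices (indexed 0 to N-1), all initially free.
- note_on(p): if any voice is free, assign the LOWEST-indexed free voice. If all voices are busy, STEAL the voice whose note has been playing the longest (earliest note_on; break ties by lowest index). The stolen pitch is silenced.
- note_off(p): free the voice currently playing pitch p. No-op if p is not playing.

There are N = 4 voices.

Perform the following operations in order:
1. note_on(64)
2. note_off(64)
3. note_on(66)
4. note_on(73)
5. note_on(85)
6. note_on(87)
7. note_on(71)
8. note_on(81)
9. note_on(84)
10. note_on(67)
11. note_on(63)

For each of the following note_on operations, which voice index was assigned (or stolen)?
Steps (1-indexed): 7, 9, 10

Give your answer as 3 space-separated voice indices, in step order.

Op 1: note_on(64): voice 0 is free -> assigned | voices=[64 - - -]
Op 2: note_off(64): free voice 0 | voices=[- - - -]
Op 3: note_on(66): voice 0 is free -> assigned | voices=[66 - - -]
Op 4: note_on(73): voice 1 is free -> assigned | voices=[66 73 - -]
Op 5: note_on(85): voice 2 is free -> assigned | voices=[66 73 85 -]
Op 6: note_on(87): voice 3 is free -> assigned | voices=[66 73 85 87]
Op 7: note_on(71): all voices busy, STEAL voice 0 (pitch 66, oldest) -> assign | voices=[71 73 85 87]
Op 8: note_on(81): all voices busy, STEAL voice 1 (pitch 73, oldest) -> assign | voices=[71 81 85 87]
Op 9: note_on(84): all voices busy, STEAL voice 2 (pitch 85, oldest) -> assign | voices=[71 81 84 87]
Op 10: note_on(67): all voices busy, STEAL voice 3 (pitch 87, oldest) -> assign | voices=[71 81 84 67]
Op 11: note_on(63): all voices busy, STEAL voice 0 (pitch 71, oldest) -> assign | voices=[63 81 84 67]

Answer: 0 2 3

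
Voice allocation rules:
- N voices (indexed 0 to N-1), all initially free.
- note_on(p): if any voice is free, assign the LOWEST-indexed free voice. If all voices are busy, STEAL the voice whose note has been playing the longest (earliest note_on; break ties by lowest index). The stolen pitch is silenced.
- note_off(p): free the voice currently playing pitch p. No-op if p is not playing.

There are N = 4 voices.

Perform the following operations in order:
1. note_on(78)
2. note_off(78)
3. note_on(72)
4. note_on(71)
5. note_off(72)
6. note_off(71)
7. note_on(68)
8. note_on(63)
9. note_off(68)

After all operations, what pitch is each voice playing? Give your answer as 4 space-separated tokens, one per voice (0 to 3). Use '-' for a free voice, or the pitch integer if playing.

Op 1: note_on(78): voice 0 is free -> assigned | voices=[78 - - -]
Op 2: note_off(78): free voice 0 | voices=[- - - -]
Op 3: note_on(72): voice 0 is free -> assigned | voices=[72 - - -]
Op 4: note_on(71): voice 1 is free -> assigned | voices=[72 71 - -]
Op 5: note_off(72): free voice 0 | voices=[- 71 - -]
Op 6: note_off(71): free voice 1 | voices=[- - - -]
Op 7: note_on(68): voice 0 is free -> assigned | voices=[68 - - -]
Op 8: note_on(63): voice 1 is free -> assigned | voices=[68 63 - -]
Op 9: note_off(68): free voice 0 | voices=[- 63 - -]

Answer: - 63 - -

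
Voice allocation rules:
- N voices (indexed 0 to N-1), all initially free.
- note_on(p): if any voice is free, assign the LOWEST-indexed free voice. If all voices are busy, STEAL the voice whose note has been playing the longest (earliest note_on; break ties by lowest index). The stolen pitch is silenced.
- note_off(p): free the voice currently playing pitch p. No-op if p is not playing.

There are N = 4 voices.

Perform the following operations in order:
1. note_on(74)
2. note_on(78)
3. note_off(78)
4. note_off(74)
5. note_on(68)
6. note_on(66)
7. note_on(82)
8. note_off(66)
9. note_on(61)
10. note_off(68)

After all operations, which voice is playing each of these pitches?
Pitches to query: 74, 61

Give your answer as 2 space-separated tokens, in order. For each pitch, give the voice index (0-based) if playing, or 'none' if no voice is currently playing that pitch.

Op 1: note_on(74): voice 0 is free -> assigned | voices=[74 - - -]
Op 2: note_on(78): voice 1 is free -> assigned | voices=[74 78 - -]
Op 3: note_off(78): free voice 1 | voices=[74 - - -]
Op 4: note_off(74): free voice 0 | voices=[- - - -]
Op 5: note_on(68): voice 0 is free -> assigned | voices=[68 - - -]
Op 6: note_on(66): voice 1 is free -> assigned | voices=[68 66 - -]
Op 7: note_on(82): voice 2 is free -> assigned | voices=[68 66 82 -]
Op 8: note_off(66): free voice 1 | voices=[68 - 82 -]
Op 9: note_on(61): voice 1 is free -> assigned | voices=[68 61 82 -]
Op 10: note_off(68): free voice 0 | voices=[- 61 82 -]

Answer: none 1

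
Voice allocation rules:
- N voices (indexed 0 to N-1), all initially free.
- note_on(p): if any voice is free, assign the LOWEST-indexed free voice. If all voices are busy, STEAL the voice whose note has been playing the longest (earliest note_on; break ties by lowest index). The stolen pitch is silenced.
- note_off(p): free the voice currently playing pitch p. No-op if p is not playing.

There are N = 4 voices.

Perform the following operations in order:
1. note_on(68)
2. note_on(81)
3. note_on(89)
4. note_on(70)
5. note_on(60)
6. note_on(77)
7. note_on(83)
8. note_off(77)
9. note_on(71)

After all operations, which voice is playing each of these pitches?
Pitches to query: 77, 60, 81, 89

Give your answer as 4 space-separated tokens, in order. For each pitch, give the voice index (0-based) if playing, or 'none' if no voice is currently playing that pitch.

Answer: none 0 none none

Derivation:
Op 1: note_on(68): voice 0 is free -> assigned | voices=[68 - - -]
Op 2: note_on(81): voice 1 is free -> assigned | voices=[68 81 - -]
Op 3: note_on(89): voice 2 is free -> assigned | voices=[68 81 89 -]
Op 4: note_on(70): voice 3 is free -> assigned | voices=[68 81 89 70]
Op 5: note_on(60): all voices busy, STEAL voice 0 (pitch 68, oldest) -> assign | voices=[60 81 89 70]
Op 6: note_on(77): all voices busy, STEAL voice 1 (pitch 81, oldest) -> assign | voices=[60 77 89 70]
Op 7: note_on(83): all voices busy, STEAL voice 2 (pitch 89, oldest) -> assign | voices=[60 77 83 70]
Op 8: note_off(77): free voice 1 | voices=[60 - 83 70]
Op 9: note_on(71): voice 1 is free -> assigned | voices=[60 71 83 70]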